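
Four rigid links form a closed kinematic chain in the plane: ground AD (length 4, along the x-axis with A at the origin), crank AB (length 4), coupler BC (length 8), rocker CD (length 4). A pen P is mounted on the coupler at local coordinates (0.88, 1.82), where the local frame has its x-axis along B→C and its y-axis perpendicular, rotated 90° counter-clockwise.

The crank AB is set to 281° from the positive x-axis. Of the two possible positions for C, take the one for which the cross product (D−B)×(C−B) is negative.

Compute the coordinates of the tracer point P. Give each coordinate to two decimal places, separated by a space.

0.77 -1.90

A=(0,0), D=(4.00,0)
B = A + 4.00·(cos281°, sin281°) = (0.7632, -3.9265)
|BD| = 5.0886
circle(B,8.00) ∩ circle(D,4.00): a=7.2607, h=3.3589
  candidates: C₊=(2.7898,3.8125) cross=17.092; C₋=(7.9734,-0.4605) cross=-17.092
  mode - wants cross < 0 → take C=(7.9734,-0.4605) (cross=-17.092)
ex = (C−B)/|BC| = (0.9013,0.4333); ey = (-0.4333,0.9013)
P = B + 0.88·ex + 1.82·ey = (0.7678,-1.9049)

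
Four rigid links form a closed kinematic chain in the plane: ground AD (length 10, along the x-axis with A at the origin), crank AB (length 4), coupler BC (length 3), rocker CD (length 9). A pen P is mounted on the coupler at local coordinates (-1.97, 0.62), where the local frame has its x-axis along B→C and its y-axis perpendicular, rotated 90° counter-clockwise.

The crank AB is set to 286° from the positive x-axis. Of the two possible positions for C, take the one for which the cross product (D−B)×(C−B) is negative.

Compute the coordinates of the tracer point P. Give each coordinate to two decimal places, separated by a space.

0.13 -2.02

A=(0,0), D=(10.00,0)
B = A + 4.00·(cos286°, sin286°) = (1.1025, -3.8450)
|BD| = 9.6927
circle(B,3.00) ∩ circle(D,9.00): a=1.1322, h=2.7781
  candidates: C₊=(1.0398,-0.8457) cross=26.928; C₋=(3.2440,-5.9461) cross=-26.928
  mode - wants cross < 0 → take C=(3.2440,-5.9461) (cross=-26.928)
ex = (C−B)/|BC| = (0.7138,-0.7003); ey = (0.7003,0.7138)
P = B + -1.97·ex + 0.62·ey = (0.1306,-2.0228)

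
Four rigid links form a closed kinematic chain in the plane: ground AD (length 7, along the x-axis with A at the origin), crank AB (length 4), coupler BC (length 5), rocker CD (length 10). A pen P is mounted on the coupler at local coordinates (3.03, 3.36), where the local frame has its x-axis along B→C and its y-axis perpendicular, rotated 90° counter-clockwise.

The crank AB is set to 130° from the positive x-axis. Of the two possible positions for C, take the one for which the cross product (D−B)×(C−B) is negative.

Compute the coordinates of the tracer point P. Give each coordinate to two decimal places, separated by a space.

A=(0,0), D=(7.00,0)
B = A + 4.00·(cos130°, sin130°) = (-2.5712, 3.0642)
|BD| = 10.0497
circle(B,5.00) ∩ circle(D,10.00): a=1.2934, h=4.8298
  candidates: C₊=(0.1333,7.2697) cross=48.538; C₋=(-2.8120,-1.9300) cross=-48.538
  mode - wants cross < 0 → take C=(-2.8120,-1.9300) (cross=-48.538)
ex = (C−B)/|BC| = (-0.0482,-0.9988); ey = (0.9988,-0.0482)
P = B + 3.03·ex + 3.36·ey = (0.6390,-0.1241)

0.64 -0.12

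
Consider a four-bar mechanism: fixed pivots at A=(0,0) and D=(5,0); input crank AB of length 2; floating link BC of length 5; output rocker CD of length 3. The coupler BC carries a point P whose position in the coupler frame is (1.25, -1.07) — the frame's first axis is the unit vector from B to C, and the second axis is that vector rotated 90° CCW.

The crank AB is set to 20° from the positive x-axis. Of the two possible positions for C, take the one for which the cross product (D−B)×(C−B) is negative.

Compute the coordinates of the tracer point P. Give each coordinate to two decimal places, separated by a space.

A=(0,0), D=(5.00,0)
B = A + 2.00·(cos20°, sin20°) = (1.8794, 0.6840)
|BD| = 3.1947
circle(B,5.00) ∩ circle(D,3.00): a=4.1015, h=2.8597
  candidates: C₊=(6.4981,2.5992) cross=9.136; C₋=(5.2735,-2.9875) cross=-9.136
  mode - wants cross < 0 → take C=(5.2735,-2.9875) (cross=-9.136)
ex = (C−B)/|BC| = (0.6788,-0.7343); ey = (0.7343,0.6788)
P = B + 1.25·ex + -1.07·ey = (1.9422,-0.9602)

1.94 -0.96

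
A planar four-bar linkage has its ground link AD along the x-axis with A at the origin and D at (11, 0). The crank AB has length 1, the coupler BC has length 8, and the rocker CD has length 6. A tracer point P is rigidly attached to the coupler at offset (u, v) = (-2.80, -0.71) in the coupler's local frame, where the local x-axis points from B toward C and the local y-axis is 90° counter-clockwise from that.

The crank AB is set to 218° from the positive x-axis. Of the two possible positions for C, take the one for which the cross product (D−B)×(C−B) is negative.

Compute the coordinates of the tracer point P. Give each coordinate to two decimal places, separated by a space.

A=(0,0), D=(11.00,0)
B = A + 1.00·(cos218°, sin218°) = (-0.7880, -0.6157)
|BD| = 11.8041
circle(B,8.00) ∩ circle(D,6.00): a=7.0881, h=3.7093
  candidates: C₊=(6.0969,3.4583) cross=43.785; C₋=(6.4839,-3.9503) cross=-43.785
  mode - wants cross < 0 → take C=(6.4839,-3.9503) (cross=-43.785)
ex = (C−B)/|BC| = (0.9090,-0.4168); ey = (0.4168,0.9090)
P = B + -2.80·ex + -0.71·ey = (-3.6291,-0.0939)

-3.63 -0.09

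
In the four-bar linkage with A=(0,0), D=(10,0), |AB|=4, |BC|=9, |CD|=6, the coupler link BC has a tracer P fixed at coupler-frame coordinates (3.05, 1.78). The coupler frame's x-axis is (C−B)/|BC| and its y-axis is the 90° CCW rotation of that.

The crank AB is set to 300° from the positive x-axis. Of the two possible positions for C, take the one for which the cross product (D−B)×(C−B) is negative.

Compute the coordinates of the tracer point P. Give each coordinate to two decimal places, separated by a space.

5.42 -2.60

A=(0,0), D=(10.00,0)
B = A + 4.00·(cos300°, sin300°) = (2.0000, -3.4641)
|BD| = 8.7178
circle(B,9.00) ∩ circle(D,6.00): a=6.9398, h=5.7305
  candidates: C₊=(6.0913,4.5522) cross=49.957; C₋=(10.6455,-5.9652) cross=-49.957
  mode - wants cross < 0 → take C=(10.6455,-5.9652) (cross=-49.957)
ex = (C−B)/|BC| = (0.9606,-0.2779); ey = (0.2779,0.9606)
P = B + 3.05·ex + 1.78·ey = (5.4245,-2.6018)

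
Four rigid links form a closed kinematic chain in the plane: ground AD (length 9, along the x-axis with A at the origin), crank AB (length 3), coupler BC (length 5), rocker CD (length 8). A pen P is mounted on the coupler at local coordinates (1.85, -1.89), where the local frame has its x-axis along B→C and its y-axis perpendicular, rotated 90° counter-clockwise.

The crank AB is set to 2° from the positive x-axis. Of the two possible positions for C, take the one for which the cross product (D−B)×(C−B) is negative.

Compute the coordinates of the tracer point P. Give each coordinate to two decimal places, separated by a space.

A=(0,0), D=(9.00,0)
B = A + 3.00·(cos2°, sin2°) = (2.9982, 0.1047)
|BD| = 6.0027
circle(B,5.00) ∩ circle(D,8.00): a=-0.2471, h=4.9939
  candidates: C₊=(2.8382,5.1021) cross=29.977; C₋=(2.6640,-4.8841) cross=-29.977
  mode - wants cross < 0 → take C=(2.6640,-4.8841) (cross=-29.977)
ex = (C−B)/|BC| = (-0.0668,-0.9978); ey = (0.9978,-0.0668)
P = B + 1.85·ex + -1.89·ey = (0.9887,-1.6148)

0.99 -1.61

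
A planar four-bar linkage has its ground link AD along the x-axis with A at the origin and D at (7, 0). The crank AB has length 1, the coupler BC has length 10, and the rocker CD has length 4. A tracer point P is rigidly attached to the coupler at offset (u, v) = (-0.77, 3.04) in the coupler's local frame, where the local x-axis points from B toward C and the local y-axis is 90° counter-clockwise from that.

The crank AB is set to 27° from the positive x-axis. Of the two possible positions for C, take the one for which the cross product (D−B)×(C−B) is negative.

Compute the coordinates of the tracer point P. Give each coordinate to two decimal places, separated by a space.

A=(0,0), D=(7.00,0)
B = A + 1.00·(cos27°, sin27°) = (0.8910, 0.4540)
|BD| = 6.1258
circle(B,10.00) ∩ circle(D,4.00): a=9.9191, h=1.2693
  candidates: C₊=(10.8769,0.9846) cross=7.775; C₋=(10.6888,-1.5469) cross=-7.775
  mode - wants cross < 0 → take C=(10.6888,-1.5469) (cross=-7.775)
ex = (C−B)/|BC| = (0.9798,-0.2001); ey = (0.2001,0.9798)
P = B + -0.77·ex + 3.04·ey = (0.7448,3.5866)

0.74 3.59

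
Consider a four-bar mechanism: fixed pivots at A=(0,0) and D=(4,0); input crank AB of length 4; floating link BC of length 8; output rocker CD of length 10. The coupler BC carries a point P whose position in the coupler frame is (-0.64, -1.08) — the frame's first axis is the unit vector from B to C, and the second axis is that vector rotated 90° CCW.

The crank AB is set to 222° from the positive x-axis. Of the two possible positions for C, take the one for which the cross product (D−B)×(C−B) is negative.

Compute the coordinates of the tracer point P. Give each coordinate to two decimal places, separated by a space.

-4.23 -2.67

A=(0,0), D=(4.00,0)
B = A + 4.00·(cos222°, sin222°) = (-2.9726, -2.6765)
|BD| = 7.4686
circle(B,8.00) ∩ circle(D,10.00): a=1.3242, h=7.8896
  candidates: C₊=(-4.5637,5.1637) cross=58.925; C₋=(1.0911,-9.5676) cross=-58.925
  mode - wants cross < 0 → take C=(1.0911,-9.5676) (cross=-58.925)
ex = (C−B)/|BC| = (0.5080,-0.8614); ey = (0.8614,0.5080)
P = B + -0.64·ex + -1.08·ey = (-4.2280,-2.6738)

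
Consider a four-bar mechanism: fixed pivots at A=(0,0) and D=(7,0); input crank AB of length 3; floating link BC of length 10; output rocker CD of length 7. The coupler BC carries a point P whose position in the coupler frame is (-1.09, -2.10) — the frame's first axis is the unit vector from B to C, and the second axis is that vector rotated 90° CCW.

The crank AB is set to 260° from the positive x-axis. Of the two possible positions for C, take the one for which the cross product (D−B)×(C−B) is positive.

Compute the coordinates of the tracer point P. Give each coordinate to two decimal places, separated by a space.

0.94 -4.82

A=(0,0), D=(7.00,0)
B = A + 3.00·(cos260°, sin260°) = (-0.5209, -2.9544)
|BD| = 8.0804
circle(B,10.00) ∩ circle(D,7.00): a=7.1960, h=6.9439
  candidates: C₊=(3.6379,6.1397) cross=56.110; C₋=(8.7157,-6.7865) cross=-56.110
  mode + wants cross > 0 → take C=(3.6379,6.1397) (cross=56.110)
ex = (C−B)/|BC| = (0.4159,0.9094); ey = (-0.9094,0.4159)
P = B + -1.09·ex + -2.10·ey = (0.9355,-4.8190)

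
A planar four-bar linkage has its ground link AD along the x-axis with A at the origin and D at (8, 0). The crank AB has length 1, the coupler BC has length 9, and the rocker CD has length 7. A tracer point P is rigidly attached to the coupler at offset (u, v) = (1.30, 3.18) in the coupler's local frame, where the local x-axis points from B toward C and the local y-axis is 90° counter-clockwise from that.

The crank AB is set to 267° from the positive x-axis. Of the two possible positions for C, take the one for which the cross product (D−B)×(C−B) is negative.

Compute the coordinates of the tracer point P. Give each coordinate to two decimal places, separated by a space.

A=(0,0), D=(8.00,0)
B = A + 1.00·(cos267°, sin267°) = (-0.0523, -0.9986)
|BD| = 8.1140
circle(B,9.00) ∩ circle(D,7.00): a=6.0289, h=6.6822
  candidates: C₊=(5.1083,6.3748) cross=54.220; C₋=(6.7531,-6.8881) cross=-54.220
  mode - wants cross < 0 → take C=(6.7531,-6.8881) (cross=-54.220)
ex = (C−B)/|BC| = (0.7562,-0.6544); ey = (0.6544,0.7562)
P = B + 1.30·ex + 3.18·ey = (3.0116,0.5553)

3.01 0.56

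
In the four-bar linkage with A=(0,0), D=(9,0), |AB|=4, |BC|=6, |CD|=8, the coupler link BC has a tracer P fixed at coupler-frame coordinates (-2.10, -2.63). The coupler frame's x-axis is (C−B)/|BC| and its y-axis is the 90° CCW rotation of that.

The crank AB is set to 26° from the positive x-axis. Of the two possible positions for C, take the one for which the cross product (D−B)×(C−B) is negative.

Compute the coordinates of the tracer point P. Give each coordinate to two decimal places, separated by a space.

A=(0,0), D=(9.00,0)
B = A + 4.00·(cos26°, sin26°) = (3.5952, 1.7535)
|BD| = 5.6822
circle(B,6.00) ∩ circle(D,8.00): a=0.3772, h=5.9881
  candidates: C₊=(5.8019,7.3329) cross=34.025; C₋=(2.1061,-4.0588) cross=-34.025
  mode - wants cross < 0 → take C=(2.1061,-4.0588) (cross=-34.025)
ex = (C−B)/|BC| = (-0.2482,-0.9687); ey = (0.9687,-0.2482)
P = B + -2.10·ex + -2.63·ey = (1.5686,4.4405)

1.57 4.44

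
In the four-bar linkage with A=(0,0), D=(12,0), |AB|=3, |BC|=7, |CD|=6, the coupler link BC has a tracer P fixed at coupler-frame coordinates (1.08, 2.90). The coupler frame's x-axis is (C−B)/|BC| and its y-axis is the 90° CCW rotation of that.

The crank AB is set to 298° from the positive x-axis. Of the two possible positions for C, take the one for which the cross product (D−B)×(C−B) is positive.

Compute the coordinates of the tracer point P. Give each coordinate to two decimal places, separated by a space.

0.16 0.18

A=(0,0), D=(12.00,0)
B = A + 3.00·(cos298°, sin298°) = (1.4084, -2.6488)
|BD| = 10.9178
circle(B,7.00) ∩ circle(D,6.00): a=6.0543, h=3.5137
  candidates: C₊=(6.4293,2.2287) cross=38.362; C₋=(8.1343,-4.5887) cross=-38.362
  mode + wants cross > 0 → take C=(6.4293,2.2287) (cross=38.362)
ex = (C−B)/|BC| = (0.7173,0.6968); ey = (-0.6968,0.7173)
P = B + 1.08·ex + 2.90·ey = (0.1624,0.1838)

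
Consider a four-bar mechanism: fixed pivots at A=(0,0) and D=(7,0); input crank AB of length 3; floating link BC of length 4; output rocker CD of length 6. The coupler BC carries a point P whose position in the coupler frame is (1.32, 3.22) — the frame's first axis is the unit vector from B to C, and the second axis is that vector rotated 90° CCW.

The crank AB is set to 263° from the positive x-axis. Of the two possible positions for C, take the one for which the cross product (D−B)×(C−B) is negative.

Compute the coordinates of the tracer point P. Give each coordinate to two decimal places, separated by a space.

2.20 -0.63

A=(0,0), D=(7.00,0)
B = A + 3.00·(cos263°, sin263°) = (-0.3656, -2.9776)
|BD| = 7.9447
circle(B,4.00) ∩ circle(D,6.00): a=2.7137, h=2.9387
  candidates: C₊=(1.0488,0.7639) cross=23.347; C₋=(3.2517,-4.6851) cross=-23.347
  mode - wants cross < 0 → take C=(3.2517,-4.6851) (cross=-23.347)
ex = (C−B)/|BC| = (0.9043,-0.4269); ey = (0.4269,0.9043)
P = B + 1.32·ex + 3.22·ey = (2.2026,-0.6292)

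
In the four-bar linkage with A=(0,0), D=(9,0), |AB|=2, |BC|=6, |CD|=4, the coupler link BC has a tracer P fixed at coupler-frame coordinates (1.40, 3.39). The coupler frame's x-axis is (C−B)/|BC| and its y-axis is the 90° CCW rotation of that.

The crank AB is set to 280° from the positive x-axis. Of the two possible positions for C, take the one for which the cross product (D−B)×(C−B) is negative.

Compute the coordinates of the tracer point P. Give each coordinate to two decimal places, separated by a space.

A=(0,0), D=(9.00,0)
B = A + 2.00·(cos280°, sin280°) = (0.3473, -1.9696)
|BD| = 8.8740
circle(B,6.00) ∩ circle(D,4.00): a=5.5639, h=2.2457
  candidates: C₊=(5.2740,1.4550) cross=19.928; C₋=(6.2709,-2.9243) cross=-19.928
  mode - wants cross < 0 → take C=(6.2709,-2.9243) (cross=-19.928)
ex = (C−B)/|BC| = (0.9873,-0.1591); ey = (0.1591,0.9873)
P = B + 1.40·ex + 3.39·ey = (2.2689,1.1544)

2.27 1.15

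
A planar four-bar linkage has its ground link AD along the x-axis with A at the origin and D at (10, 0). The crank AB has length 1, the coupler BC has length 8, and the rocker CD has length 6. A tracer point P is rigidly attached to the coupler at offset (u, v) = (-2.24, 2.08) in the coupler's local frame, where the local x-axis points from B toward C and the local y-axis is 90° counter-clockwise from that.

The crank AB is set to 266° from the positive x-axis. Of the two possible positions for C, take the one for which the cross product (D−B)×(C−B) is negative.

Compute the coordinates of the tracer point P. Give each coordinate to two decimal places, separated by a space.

-0.93 1.93

A=(0,0), D=(10.00,0)
B = A + 1.00·(cos266°, sin266°) = (-0.0698, -0.9976)
|BD| = 10.1190
circle(B,8.00) ∩ circle(D,6.00): a=6.4431, h=4.7421
  candidates: C₊=(5.8744,4.3566) cross=47.985; C₋=(6.8094,-5.0813) cross=-47.985
  mode - wants cross < 0 → take C=(6.8094,-5.0813) (cross=-47.985)
ex = (C−B)/|BC| = (0.8599,-0.5105); ey = (0.5105,0.8599)
P = B + -2.24·ex + 2.08·ey = (-0.9341,1.9345)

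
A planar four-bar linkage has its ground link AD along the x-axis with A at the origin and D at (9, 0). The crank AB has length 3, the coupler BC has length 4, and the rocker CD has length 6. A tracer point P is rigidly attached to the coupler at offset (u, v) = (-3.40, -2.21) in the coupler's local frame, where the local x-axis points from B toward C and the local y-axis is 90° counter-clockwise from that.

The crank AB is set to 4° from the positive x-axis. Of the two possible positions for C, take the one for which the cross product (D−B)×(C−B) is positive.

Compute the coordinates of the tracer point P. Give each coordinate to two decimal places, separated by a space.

A=(0,0), D=(9.00,0)
B = A + 3.00·(cos4°, sin4°) = (2.9927, 0.2093)
|BD| = 6.0110
circle(B,4.00) ∩ circle(D,6.00): a=1.3418, h=3.7682
  candidates: C₊=(4.4649,3.9285) cross=22.651; C₋=(4.2025,-3.6034) cross=-22.651
  mode + wants cross > 0 → take C=(4.4649,3.9285) (cross=22.651)
ex = (C−B)/|BC| = (0.3681,0.9298); ey = (-0.9298,0.3681)
P = B + -3.40·ex + -2.21·ey = (3.7962,-3.7655)

3.80 -3.77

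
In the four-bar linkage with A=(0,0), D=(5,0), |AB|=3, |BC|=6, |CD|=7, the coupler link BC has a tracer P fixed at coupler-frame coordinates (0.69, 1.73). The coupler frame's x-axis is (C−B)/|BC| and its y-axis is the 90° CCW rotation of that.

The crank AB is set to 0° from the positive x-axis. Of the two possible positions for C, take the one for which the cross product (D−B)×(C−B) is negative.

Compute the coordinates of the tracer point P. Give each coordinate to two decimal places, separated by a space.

A=(0,0), D=(5.00,0)
B = A + 3.00·(cos0°, sin0°) = (3.0000, 0.0000)
|BD| = 2.0000
circle(B,6.00) ∩ circle(D,7.00): a=-2.2500, h=5.5621
  candidates: C₊=(0.7500,5.5621) cross=11.124; C₋=(0.7500,-5.5621) cross=-11.124
  mode - wants cross < 0 → take C=(0.7500,-5.5621) (cross=-11.124)
ex = (C−B)/|BC| = (-0.3750,-0.9270); ey = (0.9270,-0.3750)
P = B + 0.69·ex + 1.73·ey = (4.3450,-1.2884)

4.35 -1.29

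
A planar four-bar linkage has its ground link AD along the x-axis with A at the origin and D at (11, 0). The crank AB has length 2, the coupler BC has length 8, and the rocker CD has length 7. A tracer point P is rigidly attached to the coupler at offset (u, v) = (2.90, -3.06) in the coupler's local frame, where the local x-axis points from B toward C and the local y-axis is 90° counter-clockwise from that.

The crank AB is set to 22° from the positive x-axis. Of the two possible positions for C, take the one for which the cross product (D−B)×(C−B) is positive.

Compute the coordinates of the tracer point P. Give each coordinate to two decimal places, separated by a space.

6.06 0.48

A=(0,0), D=(11.00,0)
B = A + 2.00·(cos22°, sin22°) = (1.8544, 0.7492)
|BD| = 9.1763
circle(B,8.00) ∩ circle(D,7.00): a=5.4055, h=5.8975
  candidates: C₊=(7.7233,6.1857) cross=54.117; C₋=(6.7603,-5.5700) cross=-54.117
  mode + wants cross > 0 → take C=(7.7233,6.1857) (cross=54.117)
ex = (C−B)/|BC| = (0.7336,0.6796); ey = (-0.6796,0.7336)
P = B + 2.90·ex + -3.06·ey = (6.0613,0.4751)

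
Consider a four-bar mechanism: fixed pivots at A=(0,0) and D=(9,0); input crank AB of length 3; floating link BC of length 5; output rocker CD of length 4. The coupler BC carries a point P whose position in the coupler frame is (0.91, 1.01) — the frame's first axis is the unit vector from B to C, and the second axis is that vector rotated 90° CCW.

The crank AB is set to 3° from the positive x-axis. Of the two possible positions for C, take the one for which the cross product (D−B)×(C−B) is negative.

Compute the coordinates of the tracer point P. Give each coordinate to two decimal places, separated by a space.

A=(0,0), D=(9.00,0)
B = A + 3.00·(cos3°, sin3°) = (2.9959, 0.1570)
|BD| = 6.0062
circle(B,5.00) ∩ circle(D,4.00): a=3.7523, h=3.3046
  candidates: C₊=(6.8333,3.3624) cross=19.848; C₋=(6.6605,-3.2445) cross=-19.848
  mode - wants cross < 0 → take C=(6.6605,-3.2445) (cross=-19.848)
ex = (C−B)/|BC| = (0.7329,-0.6803); ey = (0.6803,0.7329)
P = B + 0.91·ex + 1.01·ey = (4.3500,0.2782)

4.35 0.28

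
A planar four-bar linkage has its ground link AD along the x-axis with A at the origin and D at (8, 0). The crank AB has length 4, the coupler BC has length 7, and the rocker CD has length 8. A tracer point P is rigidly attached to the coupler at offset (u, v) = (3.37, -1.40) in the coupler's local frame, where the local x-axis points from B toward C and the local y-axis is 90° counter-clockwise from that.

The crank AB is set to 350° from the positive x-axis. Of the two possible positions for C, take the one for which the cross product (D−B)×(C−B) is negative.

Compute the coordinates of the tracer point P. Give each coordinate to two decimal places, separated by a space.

3.25 -4.28

A=(0,0), D=(8.00,0)
B = A + 4.00·(cos350°, sin350°) = (3.9392, -0.6946)
|BD| = 4.1197
circle(B,7.00) ∩ circle(D,8.00): a=0.2394, h=6.9959
  candidates: C₊=(2.9957,6.2415) cross=28.821; C₋=(5.3547,-7.5500) cross=-28.821
  mode - wants cross < 0 → take C=(5.3547,-7.5500) (cross=-28.821)
ex = (C−B)/|BC| = (0.2022,-0.9793); ey = (0.9793,0.2022)
P = B + 3.37·ex + -1.40·ey = (3.2496,-4.2781)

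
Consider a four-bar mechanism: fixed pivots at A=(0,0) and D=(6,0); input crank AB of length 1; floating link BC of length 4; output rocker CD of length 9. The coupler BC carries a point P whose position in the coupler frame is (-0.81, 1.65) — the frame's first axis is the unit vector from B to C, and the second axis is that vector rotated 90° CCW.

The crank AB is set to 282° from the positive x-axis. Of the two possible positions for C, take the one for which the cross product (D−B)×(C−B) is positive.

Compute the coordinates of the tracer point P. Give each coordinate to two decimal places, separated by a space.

-0.23 -2.76

A=(0,0), D=(6.00,0)
B = A + 1.00·(cos282°, sin282°) = (0.2079, -0.9781)
|BD| = 5.8741
circle(B,4.00) ∩ circle(D,9.00): a=-2.5957, h=3.0434
  candidates: C₊=(-2.8583,1.5905) cross=17.877; C₋=(-1.8448,-4.4113) cross=-17.877
  mode + wants cross > 0 → take C=(-2.8583,1.5905) (cross=17.877)
ex = (C−B)/|BC| = (-0.7666,0.6422); ey = (-0.6422,-0.7666)
P = B + -0.81·ex + 1.65·ey = (-0.2308,-2.7631)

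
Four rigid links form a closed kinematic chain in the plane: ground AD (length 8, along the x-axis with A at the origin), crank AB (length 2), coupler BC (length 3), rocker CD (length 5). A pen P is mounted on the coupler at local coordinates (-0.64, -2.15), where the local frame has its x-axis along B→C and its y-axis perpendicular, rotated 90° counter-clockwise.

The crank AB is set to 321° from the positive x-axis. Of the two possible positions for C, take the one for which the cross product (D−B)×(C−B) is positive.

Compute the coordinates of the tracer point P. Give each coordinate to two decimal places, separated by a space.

A=(0,0), D=(8.00,0)
B = A + 2.00·(cos321°, sin321°) = (1.5543, -1.2586)
|BD| = 6.5674
circle(B,3.00) ∩ circle(D,5.00): a=2.0656, h=2.1756
  candidates: C₊=(3.1646,1.2725) cross=14.288; C₋=(3.9986,-2.9981) cross=-14.288
  mode + wants cross > 0 → take C=(3.1646,1.2725) (cross=14.288)
ex = (C−B)/|BC| = (0.5368,0.8437); ey = (-0.8437,0.5368)
P = B + -0.64·ex + -2.15·ey = (3.0247,-2.9527)

3.02 -2.95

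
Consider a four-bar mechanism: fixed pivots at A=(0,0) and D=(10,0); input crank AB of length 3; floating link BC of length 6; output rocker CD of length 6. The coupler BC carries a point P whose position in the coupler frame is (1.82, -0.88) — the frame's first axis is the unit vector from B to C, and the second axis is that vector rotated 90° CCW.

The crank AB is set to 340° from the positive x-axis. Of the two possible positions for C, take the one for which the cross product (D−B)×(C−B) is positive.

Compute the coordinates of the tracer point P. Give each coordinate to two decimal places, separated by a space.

A=(0,0), D=(10.00,0)
B = A + 3.00·(cos340°, sin340°) = (2.8191, -1.0261)
|BD| = 7.2539
circle(B,6.00) ∩ circle(D,6.00): a=3.6269, h=4.7797
  candidates: C₊=(5.7335,4.2186) cross=34.671; C₋=(7.0856,-5.2447) cross=-34.671
  mode + wants cross > 0 → take C=(5.7335,4.2186) (cross=34.671)
ex = (C−B)/|BC| = (0.4857,0.8741); ey = (-0.8741,0.4857)
P = B + 1.82·ex + -0.88·ey = (4.4723,0.1374)

4.47 0.14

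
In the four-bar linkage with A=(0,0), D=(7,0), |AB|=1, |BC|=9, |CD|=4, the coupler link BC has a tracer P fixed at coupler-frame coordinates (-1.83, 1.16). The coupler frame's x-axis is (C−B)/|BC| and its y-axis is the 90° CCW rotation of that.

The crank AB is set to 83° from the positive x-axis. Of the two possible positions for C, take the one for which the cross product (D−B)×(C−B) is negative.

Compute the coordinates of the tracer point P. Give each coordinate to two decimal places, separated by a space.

-0.77 2.97

A=(0,0), D=(7.00,0)
B = A + 1.00·(cos83°, sin83°) = (0.1219, 0.9925)
|BD| = 6.9494
circle(B,9.00) ∩ circle(D,4.00): a=8.1514, h=3.8151
  candidates: C₊=(8.7346,3.6043) cross=26.513; C₋=(7.6448,-3.9477) cross=-26.513
  mode - wants cross < 0 → take C=(7.6448,-3.9477) (cross=-26.513)
ex = (C−B)/|BC| = (0.8359,-0.5489); ey = (0.5489,0.8359)
P = B + -1.83·ex + 1.16·ey = (-0.7710,2.9667)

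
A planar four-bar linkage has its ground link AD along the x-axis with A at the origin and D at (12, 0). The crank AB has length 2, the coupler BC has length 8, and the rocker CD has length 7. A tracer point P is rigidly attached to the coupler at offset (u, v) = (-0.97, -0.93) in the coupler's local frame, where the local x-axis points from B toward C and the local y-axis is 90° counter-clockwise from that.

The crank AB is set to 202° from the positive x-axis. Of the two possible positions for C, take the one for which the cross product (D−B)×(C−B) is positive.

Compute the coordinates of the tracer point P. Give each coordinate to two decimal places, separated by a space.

-2.36 -1.99

A=(0,0), D=(12.00,0)
B = A + 2.00·(cos202°, sin202°) = (-1.8544, -0.7492)
|BD| = 13.8746
circle(B,8.00) ∩ circle(D,7.00): a=7.4779, h=2.8428
  candidates: C₊=(5.4591,2.4932) cross=39.443; C₋=(5.7661,-3.1841) cross=-39.443
  mode + wants cross > 0 → take C=(5.4591,2.4932) (cross=39.443)
ex = (C−B)/|BC| = (0.9142,0.4053); ey = (-0.4053,0.9142)
P = B + -0.97·ex + -0.93·ey = (-2.3642,-1.9925)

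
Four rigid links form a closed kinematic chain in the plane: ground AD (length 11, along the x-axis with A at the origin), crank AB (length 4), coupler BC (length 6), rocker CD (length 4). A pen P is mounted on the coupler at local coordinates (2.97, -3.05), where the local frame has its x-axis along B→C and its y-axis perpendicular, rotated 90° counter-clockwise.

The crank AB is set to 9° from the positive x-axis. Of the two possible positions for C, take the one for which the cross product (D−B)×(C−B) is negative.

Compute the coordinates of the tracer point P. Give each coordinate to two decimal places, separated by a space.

A=(0,0), D=(11.00,0)
B = A + 4.00·(cos9°, sin9°) = (3.9508, 0.6257)
|BD| = 7.0770
circle(B,6.00) ∩ circle(D,4.00): a=4.9515, h=3.3886
  candidates: C₊=(9.1825,3.5632) cross=23.981; C₋=(8.5833,-3.1874) cross=-23.981
  mode - wants cross < 0 → take C=(8.5833,-3.1874) (cross=-23.981)
ex = (C−B)/|BC| = (0.7721,-0.6355); ey = (0.6355,0.7721)
P = B + 2.97·ex + -3.05·ey = (4.3055,-3.6166)

4.31 -3.62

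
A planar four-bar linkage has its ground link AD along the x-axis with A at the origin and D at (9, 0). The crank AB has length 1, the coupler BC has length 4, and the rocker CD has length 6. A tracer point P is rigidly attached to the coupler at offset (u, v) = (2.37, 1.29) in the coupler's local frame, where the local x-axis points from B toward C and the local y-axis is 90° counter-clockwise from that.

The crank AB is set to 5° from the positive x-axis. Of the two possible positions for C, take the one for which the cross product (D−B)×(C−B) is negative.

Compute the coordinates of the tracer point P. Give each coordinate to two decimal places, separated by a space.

3.55 -0.77

A=(0,0), D=(9.00,0)
B = A + 1.00·(cos5°, sin5°) = (0.9962, 0.0872)
|BD| = 8.0043
circle(B,4.00) ∩ circle(D,6.00): a=2.7528, h=2.9021
  candidates: C₊=(3.7804,2.9591) cross=23.229; C₋=(3.7172,-2.8447) cross=-23.229
  mode - wants cross < 0 → take C=(3.7172,-2.8447) (cross=-23.229)
ex = (C−B)/|BC| = (0.6803,-0.7330); ey = (0.7330,0.6803)
P = B + 2.37·ex + 1.29·ey = (3.5539,-0.7724)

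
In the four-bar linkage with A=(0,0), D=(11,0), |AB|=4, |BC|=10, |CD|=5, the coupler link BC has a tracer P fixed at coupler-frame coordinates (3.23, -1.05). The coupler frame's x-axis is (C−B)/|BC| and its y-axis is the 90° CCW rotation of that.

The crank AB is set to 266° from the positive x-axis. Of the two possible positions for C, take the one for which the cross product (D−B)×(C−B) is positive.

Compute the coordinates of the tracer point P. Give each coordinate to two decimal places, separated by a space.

2.78 -2.52

A=(0,0), D=(11.00,0)
B = A + 4.00·(cos266°, sin266°) = (-0.2790, -3.9903)
|BD| = 11.9641
circle(B,10.00) ∩ circle(D,5.00): a=9.1164, h=4.1099
  candidates: C₊=(6.9447,2.9248) cross=49.171; C₋=(9.6861,-4.8243) cross=-49.171
  mode + wants cross > 0 → take C=(6.9447,2.9248) (cross=49.171)
ex = (C−B)/|BC| = (0.7224,0.6915); ey = (-0.6915,0.7224)
P = B + 3.23·ex + -1.05·ey = (2.7803,-2.5152)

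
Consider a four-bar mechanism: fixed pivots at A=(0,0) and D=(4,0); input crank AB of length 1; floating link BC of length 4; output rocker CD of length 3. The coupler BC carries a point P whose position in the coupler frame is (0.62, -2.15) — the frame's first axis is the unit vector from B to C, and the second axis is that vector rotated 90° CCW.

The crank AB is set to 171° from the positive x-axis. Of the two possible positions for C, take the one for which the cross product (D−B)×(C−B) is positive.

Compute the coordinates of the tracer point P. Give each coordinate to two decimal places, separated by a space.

A=(0,0), D=(4.00,0)
B = A + 1.00·(cos171°, sin171°) = (-0.9877, 0.1564)
|BD| = 4.9901
circle(B,4.00) ∩ circle(D,3.00): a=3.1965, h=2.4047
  candidates: C₊=(2.2826,2.4598) cross=12.000; C₋=(2.1318,-2.3473) cross=-12.000
  mode + wants cross > 0 → take C=(2.2826,2.4598) (cross=12.000)
ex = (C−B)/|BC| = (0.8176,0.5758); ey = (-0.5758,0.8176)
P = B + 0.62·ex + -2.15·ey = (0.7572,-1.2443)

0.76 -1.24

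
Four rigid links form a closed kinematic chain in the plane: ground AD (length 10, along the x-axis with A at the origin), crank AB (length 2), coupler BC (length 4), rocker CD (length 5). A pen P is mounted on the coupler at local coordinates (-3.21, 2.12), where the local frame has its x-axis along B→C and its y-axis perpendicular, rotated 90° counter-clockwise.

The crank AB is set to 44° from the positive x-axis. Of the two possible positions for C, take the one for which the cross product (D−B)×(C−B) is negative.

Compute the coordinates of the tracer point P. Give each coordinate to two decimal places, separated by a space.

A=(0,0), D=(10.00,0)
B = A + 2.00·(cos44°, sin44°) = (1.4387, 1.3893)
|BD| = 8.6733
circle(B,4.00) ∩ circle(D,5.00): a=3.8178, h=1.1934
  candidates: C₊=(5.3984,1.9558) cross=10.351; C₋=(5.0160,-0.4002) cross=-10.351
  mode - wants cross < 0 → take C=(5.0160,-0.4002) (cross=-10.351)
ex = (C−B)/|BC| = (0.8943,-0.4474); ey = (0.4474,0.8943)
P = B + -3.21·ex + 2.12·ey = (-0.4837,4.7214)

-0.48 4.72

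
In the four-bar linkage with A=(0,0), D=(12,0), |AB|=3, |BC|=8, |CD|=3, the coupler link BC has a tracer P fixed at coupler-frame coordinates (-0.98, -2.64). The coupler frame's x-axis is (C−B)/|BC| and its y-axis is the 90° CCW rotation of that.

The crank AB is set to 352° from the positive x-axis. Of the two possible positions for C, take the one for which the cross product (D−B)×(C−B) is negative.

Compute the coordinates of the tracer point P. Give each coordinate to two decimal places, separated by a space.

1.29 -2.67

A=(0,0), D=(12.00,0)
B = A + 3.00·(cos352°, sin352°) = (2.9708, -0.4175)
|BD| = 9.0388
circle(B,8.00) ∩ circle(D,3.00): a=7.5618, h=2.6112
  candidates: C₊=(10.4040,2.5402) cross=23.602; C₋=(10.6452,-2.6767) cross=-23.602
  mode - wants cross < 0 → take C=(10.6452,-2.6767) (cross=-23.602)
ex = (C−B)/|BC| = (0.9593,-0.2824); ey = (0.2824,0.9593)
P = B + -0.98·ex + -2.64·ey = (1.2852,-2.6733)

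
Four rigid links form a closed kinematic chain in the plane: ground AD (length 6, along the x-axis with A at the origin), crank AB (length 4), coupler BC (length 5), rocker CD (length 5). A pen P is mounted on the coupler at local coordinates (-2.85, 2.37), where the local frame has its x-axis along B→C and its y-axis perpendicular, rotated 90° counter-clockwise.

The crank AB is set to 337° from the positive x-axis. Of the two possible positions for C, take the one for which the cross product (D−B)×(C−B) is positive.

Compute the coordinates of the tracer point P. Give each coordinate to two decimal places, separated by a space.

A=(0,0), D=(6.00,0)
B = A + 4.00·(cos337°, sin337°) = (3.6820, -1.5629)
|BD| = 2.7957
circle(B,5.00) ∩ circle(D,5.00): a=1.3978, h=4.8006
  candidates: C₊=(2.1572,3.1989) cross=13.421; C₋=(7.5248,-4.7618) cross=-13.421
  mode + wants cross > 0 → take C=(2.1572,3.1989) (cross=13.421)
ex = (C−B)/|BC| = (-0.3050,0.9524); ey = (-0.9524,-0.3050)
P = B + -2.85·ex + 2.37·ey = (2.2941,-4.9999)

2.29 -5.00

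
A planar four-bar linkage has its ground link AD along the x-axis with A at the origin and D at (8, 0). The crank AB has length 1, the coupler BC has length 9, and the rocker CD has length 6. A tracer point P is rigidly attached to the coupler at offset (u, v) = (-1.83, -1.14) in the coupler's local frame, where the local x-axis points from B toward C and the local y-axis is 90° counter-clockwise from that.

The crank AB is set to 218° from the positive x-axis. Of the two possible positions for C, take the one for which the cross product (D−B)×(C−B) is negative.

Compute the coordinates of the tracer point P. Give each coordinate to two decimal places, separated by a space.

A=(0,0), D=(8.00,0)
B = A + 1.00·(cos218°, sin218°) = (-0.7880, -0.6157)
|BD| = 8.8096
circle(B,9.00) ∩ circle(D,6.00): a=6.9588, h=5.7074
  candidates: C₊=(5.7549,5.5641) cross=50.280; C₋=(6.5527,-5.8228) cross=-50.280
  mode - wants cross < 0 → take C=(6.5527,-5.8228) (cross=-50.280)
ex = (C−B)/|BC| = (0.8156,-0.5786); ey = (0.5786,0.8156)
P = B + -1.83·ex + -1.14·ey = (-2.9402,-0.4867)

-2.94 -0.49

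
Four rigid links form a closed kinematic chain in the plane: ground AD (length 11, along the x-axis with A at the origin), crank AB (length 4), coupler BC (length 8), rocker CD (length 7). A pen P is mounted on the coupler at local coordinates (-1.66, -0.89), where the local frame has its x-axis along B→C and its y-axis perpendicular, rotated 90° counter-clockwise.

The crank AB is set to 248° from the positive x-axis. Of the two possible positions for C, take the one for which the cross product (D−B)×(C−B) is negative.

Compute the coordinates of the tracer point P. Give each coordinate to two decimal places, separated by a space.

A=(0,0), D=(11.00,0)
B = A + 4.00·(cos248°, sin248°) = (-1.4984, -3.7087)
|BD| = 13.0371
circle(B,8.00) ∩ circle(D,7.00): a=7.0938, h=3.6983
  candidates: C₊=(4.2502,1.8548) cross=48.216; C₋=(6.3544,-5.2362) cross=-48.216
  mode - wants cross < 0 → take C=(6.3544,-5.2362) (cross=-48.216)
ex = (C−B)/|BC| = (0.9816,-0.1909); ey = (0.1909,0.9816)
P = B + -1.66·ex + -0.89·ey = (-3.2978,-4.2654)

-3.30 -4.27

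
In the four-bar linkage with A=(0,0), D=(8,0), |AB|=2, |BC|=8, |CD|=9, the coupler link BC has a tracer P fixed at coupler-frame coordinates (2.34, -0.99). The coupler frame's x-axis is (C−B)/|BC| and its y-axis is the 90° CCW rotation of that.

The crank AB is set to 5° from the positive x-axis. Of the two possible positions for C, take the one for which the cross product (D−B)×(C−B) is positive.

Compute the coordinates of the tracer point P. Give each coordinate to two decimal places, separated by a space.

3.49 2.23

A=(0,0), D=(8.00,0)
B = A + 2.00·(cos5°, sin5°) = (1.9924, 0.1743)
|BD| = 6.0101
circle(B,8.00) ∩ circle(D,9.00): a=1.5908, h=7.8402
  candidates: C₊=(3.8099,7.9651) cross=47.121; C₋=(3.3551,-7.7088) cross=-47.121
  mode + wants cross > 0 → take C=(3.8099,7.9651) (cross=47.121)
ex = (C−B)/|BC| = (0.2272,0.9739); ey = (-0.9739,0.2272)
P = B + 2.34·ex + -0.99·ey = (3.4881,2.2282)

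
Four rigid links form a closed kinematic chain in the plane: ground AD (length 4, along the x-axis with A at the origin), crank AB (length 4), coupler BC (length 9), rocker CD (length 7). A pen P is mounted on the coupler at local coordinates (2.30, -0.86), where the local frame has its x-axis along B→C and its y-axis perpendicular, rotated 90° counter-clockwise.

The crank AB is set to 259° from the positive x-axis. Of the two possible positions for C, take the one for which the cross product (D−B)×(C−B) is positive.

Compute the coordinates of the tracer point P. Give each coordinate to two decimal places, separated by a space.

A=(0,0), D=(4.00,0)
B = A + 4.00·(cos259°, sin259°) = (-0.7632, -3.9265)
|BD| = 6.1730
circle(B,9.00) ∩ circle(D,7.00): a=5.6784, h=6.9825
  candidates: C₊=(-0.8230,5.0733) cross=43.103; C₋=(8.0598,-5.7025) cross=-43.103
  mode + wants cross > 0 → take C=(-0.8230,5.0733) (cross=43.103)
ex = (C−B)/|BC| = (-0.0066,1.0000); ey = (-1.0000,-0.0066)
P = B + 2.30·ex + -0.86·ey = (0.0815,-1.6208)

0.08 -1.62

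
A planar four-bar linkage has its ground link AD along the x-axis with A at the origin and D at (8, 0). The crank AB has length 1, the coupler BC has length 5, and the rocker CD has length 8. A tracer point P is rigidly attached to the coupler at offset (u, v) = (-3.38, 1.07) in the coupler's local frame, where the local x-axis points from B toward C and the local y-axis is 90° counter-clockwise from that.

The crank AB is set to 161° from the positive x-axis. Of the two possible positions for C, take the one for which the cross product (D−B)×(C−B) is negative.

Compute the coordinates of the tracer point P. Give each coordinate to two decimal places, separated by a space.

-1.42 3.84

A=(0,0), D=(8.00,0)
B = A + 1.00·(cos161°, sin161°) = (-0.9455, 0.3256)
|BD| = 8.9514
circle(B,5.00) ∩ circle(D,8.00): a=2.2973, h=4.4410
  candidates: C₊=(1.5118,4.6801) cross=39.753; C₋=(1.1887,-4.1960) cross=-39.753
  mode - wants cross < 0 → take C=(1.1887,-4.1960) (cross=-39.753)
ex = (C−B)/|BC| = (0.4269,-0.9043); ey = (0.9043,0.4269)
P = B + -3.38·ex + 1.07·ey = (-1.4207,3.8389)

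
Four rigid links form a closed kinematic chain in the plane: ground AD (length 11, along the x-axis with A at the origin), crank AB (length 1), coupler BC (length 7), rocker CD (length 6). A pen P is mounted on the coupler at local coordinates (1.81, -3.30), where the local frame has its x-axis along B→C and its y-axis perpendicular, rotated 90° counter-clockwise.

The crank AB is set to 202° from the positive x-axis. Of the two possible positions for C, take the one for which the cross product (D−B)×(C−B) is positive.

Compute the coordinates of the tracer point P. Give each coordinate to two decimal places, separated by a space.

2.04 -2.69

A=(0,0), D=(11.00,0)
B = A + 1.00·(cos202°, sin202°) = (-0.9272, -0.3746)
|BD| = 11.9331
circle(B,7.00) ∩ circle(D,6.00): a=6.5112, h=2.5698
  candidates: C₊=(5.5002,2.3983) cross=30.665; C₋=(5.6615,-2.7387) cross=-30.665
  mode + wants cross > 0 → take C=(5.5002,2.3983) (cross=30.665)
ex = (C−B)/|BC| = (0.9182,0.3961); ey = (-0.3961,0.9182)
P = B + 1.81·ex + -3.30·ey = (2.0420,-2.6876)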